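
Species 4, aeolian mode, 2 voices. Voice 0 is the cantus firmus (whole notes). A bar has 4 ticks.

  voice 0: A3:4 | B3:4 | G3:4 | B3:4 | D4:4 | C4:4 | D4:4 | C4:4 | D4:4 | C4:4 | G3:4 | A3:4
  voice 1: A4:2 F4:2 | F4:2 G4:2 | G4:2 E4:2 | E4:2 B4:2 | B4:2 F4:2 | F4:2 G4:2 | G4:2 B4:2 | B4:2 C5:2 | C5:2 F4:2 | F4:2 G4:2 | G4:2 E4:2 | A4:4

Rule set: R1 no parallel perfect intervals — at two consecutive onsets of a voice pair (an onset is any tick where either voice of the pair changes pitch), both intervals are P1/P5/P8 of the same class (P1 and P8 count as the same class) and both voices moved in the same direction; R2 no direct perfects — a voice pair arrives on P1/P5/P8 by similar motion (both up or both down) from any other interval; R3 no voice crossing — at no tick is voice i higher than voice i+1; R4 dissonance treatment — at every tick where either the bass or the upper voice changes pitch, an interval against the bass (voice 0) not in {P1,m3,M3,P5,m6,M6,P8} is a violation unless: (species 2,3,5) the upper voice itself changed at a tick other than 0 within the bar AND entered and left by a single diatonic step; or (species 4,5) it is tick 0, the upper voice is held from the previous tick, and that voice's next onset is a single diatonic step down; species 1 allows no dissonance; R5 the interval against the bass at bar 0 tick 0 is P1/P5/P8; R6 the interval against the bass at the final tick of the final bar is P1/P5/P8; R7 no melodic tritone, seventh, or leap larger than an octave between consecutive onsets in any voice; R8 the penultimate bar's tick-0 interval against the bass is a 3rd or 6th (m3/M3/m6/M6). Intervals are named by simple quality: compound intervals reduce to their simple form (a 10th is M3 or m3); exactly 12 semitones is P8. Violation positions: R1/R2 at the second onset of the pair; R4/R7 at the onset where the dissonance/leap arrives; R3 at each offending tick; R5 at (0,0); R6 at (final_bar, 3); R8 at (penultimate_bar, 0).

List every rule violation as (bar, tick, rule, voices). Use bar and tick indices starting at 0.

bar 0: v0=A3 v1=A4 downbeat P8
bar 1: v0=B3 v1=F4 downbeat TT
bar 2: v0=G3 v1=G4 downbeat P8
bar 3: v0=B3 v1=E4 downbeat P4
bar 4: v0=D4 v1=B4 downbeat M6
bar 5: v0=C4 v1=F4 downbeat P4
bar 6: v0=D4 v1=G4 downbeat P4
bar 7: v0=C4 v1=B4 downbeat M7
bar 8: v0=D4 v1=C5 downbeat m7
bar 9: v0=C4 v1=F4 downbeat P4
bar 10: v0=G3 v1=G4 downbeat P8
bar 11: v0=A3 v1=A4 downbeat P8
  -> R4 @ bar 1 tick 0 v(0, 1): B3/F4 TT untreated
  -> R4 @ bar 3 tick 0 v(0, 1): B3/E4 P4 untreated
  -> R7 @ bar 4 tick 2 v(1,): B4->F4 leap 6st
  -> R4 @ bar 5 tick 0 v(0, 1): C4/F4 P4 untreated
  -> R4 @ bar 6 tick 0 v(0, 1): D4/G4 P4 untreated
  -> R4 @ bar 7 tick 0 v(0, 1): C4/B4 M7 untreated
  -> R4 @ bar 8 tick 0 v(0, 1): D4/C5 m7 untreated
  -> R4 @ bar 9 tick 0 v(0, 1): C4/F4 P4 untreated
  -> R8 @ bar 10 tick 0 v(0, 1): penult P8 not 3rd/6th
  -> R2 @ bar 11 tick 0 v(0, 1): G3/E4 M6 -> A3/A4 P8 similar

(1, 0, R4, (0, 1))
(3, 0, R4, (0, 1))
(4, 2, R7, (1,))
(5, 0, R4, (0, 1))
(6, 0, R4, (0, 1))
(7, 0, R4, (0, 1))
(8, 0, R4, (0, 1))
(9, 0, R4, (0, 1))
(10, 0, R8, (0, 1))
(11, 0, R2, (0, 1))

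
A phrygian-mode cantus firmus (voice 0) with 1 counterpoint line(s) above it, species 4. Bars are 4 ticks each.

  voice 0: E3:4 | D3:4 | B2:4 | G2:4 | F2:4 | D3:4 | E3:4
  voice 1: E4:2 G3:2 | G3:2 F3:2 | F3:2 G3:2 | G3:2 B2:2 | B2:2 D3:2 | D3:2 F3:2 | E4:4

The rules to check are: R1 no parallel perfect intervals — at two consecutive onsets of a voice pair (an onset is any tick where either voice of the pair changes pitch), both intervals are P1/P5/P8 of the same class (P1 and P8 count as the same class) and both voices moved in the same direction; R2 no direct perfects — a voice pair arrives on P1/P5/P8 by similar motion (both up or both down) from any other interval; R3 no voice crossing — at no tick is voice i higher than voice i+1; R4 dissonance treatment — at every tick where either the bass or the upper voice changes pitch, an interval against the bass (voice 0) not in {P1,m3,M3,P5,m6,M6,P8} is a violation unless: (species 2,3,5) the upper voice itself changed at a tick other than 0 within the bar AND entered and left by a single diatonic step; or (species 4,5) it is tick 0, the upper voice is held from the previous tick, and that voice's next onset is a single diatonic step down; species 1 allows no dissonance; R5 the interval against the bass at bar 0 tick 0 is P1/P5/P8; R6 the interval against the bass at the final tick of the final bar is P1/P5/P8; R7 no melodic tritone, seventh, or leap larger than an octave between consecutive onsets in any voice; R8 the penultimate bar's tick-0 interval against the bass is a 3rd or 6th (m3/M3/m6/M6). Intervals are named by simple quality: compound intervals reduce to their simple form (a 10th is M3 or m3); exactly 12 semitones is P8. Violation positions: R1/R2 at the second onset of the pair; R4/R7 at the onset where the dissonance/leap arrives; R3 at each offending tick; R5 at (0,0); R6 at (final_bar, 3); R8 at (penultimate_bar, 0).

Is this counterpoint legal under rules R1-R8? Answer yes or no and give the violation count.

No (5 violations)

bar 0: v0=E3 v1=E4 (P8)
bar 1: v0=D3 v1=G3 (P4)
bar 2: v0=B2 v1=F3 (TT)
bar 3: v0=G2 v1=G3 (P8)
bar 4: v0=F2 v1=B2 (TT)
bar 5: v0=D3 v1=D3 (P1)
bar 6: v0=E3 v1=E4 (P8)
  R4 @ bar2.0: B2/F3 TT untreated
  R4 @ bar4.0: F2/B2 TT untreated
  R8 @ bar5.0: penult P1 not 3rd/6th
  R2 @ bar6.0: D3/F3 m3 -> E3/E4 P8 similar
  R7 @ bar6.0: F3->E4 leap 11st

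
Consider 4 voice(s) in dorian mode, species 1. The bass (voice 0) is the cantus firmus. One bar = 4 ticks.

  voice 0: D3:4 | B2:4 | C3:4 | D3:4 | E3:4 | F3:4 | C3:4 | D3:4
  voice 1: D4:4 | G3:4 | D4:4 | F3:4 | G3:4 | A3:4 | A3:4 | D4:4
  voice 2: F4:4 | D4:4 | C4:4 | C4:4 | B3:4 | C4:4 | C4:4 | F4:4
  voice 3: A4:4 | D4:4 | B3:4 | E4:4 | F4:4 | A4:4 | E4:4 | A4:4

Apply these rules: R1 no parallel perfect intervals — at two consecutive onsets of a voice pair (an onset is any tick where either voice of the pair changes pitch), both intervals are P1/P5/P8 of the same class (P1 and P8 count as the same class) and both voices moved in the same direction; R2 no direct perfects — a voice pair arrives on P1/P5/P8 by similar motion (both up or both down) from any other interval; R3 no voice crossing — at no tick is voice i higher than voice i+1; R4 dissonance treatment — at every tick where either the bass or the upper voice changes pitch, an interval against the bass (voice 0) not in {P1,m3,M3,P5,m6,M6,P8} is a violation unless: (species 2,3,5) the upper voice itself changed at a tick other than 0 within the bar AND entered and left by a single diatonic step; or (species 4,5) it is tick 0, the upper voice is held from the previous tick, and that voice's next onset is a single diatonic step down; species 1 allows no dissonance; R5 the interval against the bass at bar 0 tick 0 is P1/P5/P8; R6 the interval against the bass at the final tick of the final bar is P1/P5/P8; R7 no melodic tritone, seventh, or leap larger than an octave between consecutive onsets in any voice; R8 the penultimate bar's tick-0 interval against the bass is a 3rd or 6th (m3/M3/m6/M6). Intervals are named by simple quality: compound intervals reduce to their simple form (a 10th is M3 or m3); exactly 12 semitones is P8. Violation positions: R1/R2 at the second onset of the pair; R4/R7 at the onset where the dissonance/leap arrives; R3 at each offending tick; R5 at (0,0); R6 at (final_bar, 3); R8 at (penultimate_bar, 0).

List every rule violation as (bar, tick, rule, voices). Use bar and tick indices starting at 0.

(0, 0, R5, (0, 2))
(1, 0, R1, (1, 3))
(1, 0, R2, (1, 2))
(1, 0, R2, (2, 3))
(2, 0, R3, (1, 2))
(2, 0, R3, (2, 3))
(2, 0, R4, (0, 1))
(2, 0, R4, (0, 3))
(2, 1, R3, (1, 2))
(2, 1, R3, (2, 3))
(2, 2, R3, (1, 2))
(2, 2, R3, (2, 3))
(2, 3, R3, (1, 2))
(2, 3, R3, (2, 3))
(3, 0, R4, (0, 2))
(3, 0, R4, (0, 3))
(4, 0, R4, (0, 3))
(5, 0, R1, (0, 2))
(5, 0, R2, (1, 3))
(6, 0, R8, (0, 2))
(7, 0, R1, (1, 3))
(7, 0, R2, (0, 1))
(7, 0, R2, (0, 3))
(7, 3, R6, (0, 2))

bar 0: v0=D3 v1=D4 v2=F4 v3=A4 downbeat P5
bar 1: v0=B2 v1=G3 v2=D4 v3=D4 downbeat m3
bar 2: v0=C3 v1=D4 v2=C4 v3=B3 downbeat M7
bar 3: v0=D3 v1=F3 v2=C4 v3=E4 downbeat M2
bar 4: v0=E3 v1=G3 v2=B3 v3=F4 downbeat m2
bar 5: v0=F3 v1=A3 v2=C4 v3=A4 downbeat M3
bar 6: v0=C3 v1=A3 v2=C4 v3=E4 downbeat M3
bar 7: v0=D3 v1=D4 v2=F4 v3=A4 downbeat P5
  -> R5 @ bar 0 tick 0 v(0, 2): opens on m3
  -> R1 @ bar 1 tick 0 v(1, 3): D4/A4 P5 -> G3/D4 P5 similar
  -> R2 @ bar 1 tick 0 v(1, 2): D4/F4 m3 -> G3/D4 P5 similar
  -> R2 @ bar 1 tick 0 v(2, 3): F4/A4 M3 -> D4/D4 P1 similar
  -> R3 @ bar 2 tick 0 v(1, 2): D4 above C4
  -> R3 @ bar 2 tick 0 v(2, 3): C4 above B3
  -> R4 @ bar 2 tick 0 v(0, 1): C3/D4 M2 untreated
  -> R4 @ bar 2 tick 0 v(0, 3): C3/B3 M7 untreated
  -> R3 @ bar 2 tick 1 v(1, 2): D4 above C4
  -> R3 @ bar 2 tick 1 v(2, 3): C4 above B3
  -> R3 @ bar 2 tick 2 v(1, 2): D4 above C4
  -> R3 @ bar 2 tick 2 v(2, 3): C4 above B3
  -> R3 @ bar 2 tick 3 v(1, 2): D4 above C4
  -> R3 @ bar 2 tick 3 v(2, 3): C4 above B3
  -> R4 @ bar 3 tick 0 v(0, 2): D3/C4 m7 untreated
  -> R4 @ bar 3 tick 0 v(0, 3): D3/E4 M2 untreated
  -> R4 @ bar 4 tick 0 v(0, 3): E3/F4 m2 untreated
  -> R1 @ bar 5 tick 0 v(0, 2): E3/B3 P5 -> F3/C4 P5 similar
  -> R2 @ bar 5 tick 0 v(1, 3): G3/F4 m7 -> A3/A4 P8 similar
  -> R8 @ bar 6 tick 0 v(0, 2): penult P8 not 3rd/6th
  -> R1 @ bar 7 tick 0 v(1, 3): A3/E4 P5 -> D4/A4 P5 similar
  -> R2 @ bar 7 tick 0 v(0, 1): C3/A3 M6 -> D3/D4 P8 similar
  -> R2 @ bar 7 tick 0 v(0, 3): C3/E4 M3 -> D3/A4 P5 similar
  -> R6 @ bar 7 tick 3 v(0, 2): closes on m3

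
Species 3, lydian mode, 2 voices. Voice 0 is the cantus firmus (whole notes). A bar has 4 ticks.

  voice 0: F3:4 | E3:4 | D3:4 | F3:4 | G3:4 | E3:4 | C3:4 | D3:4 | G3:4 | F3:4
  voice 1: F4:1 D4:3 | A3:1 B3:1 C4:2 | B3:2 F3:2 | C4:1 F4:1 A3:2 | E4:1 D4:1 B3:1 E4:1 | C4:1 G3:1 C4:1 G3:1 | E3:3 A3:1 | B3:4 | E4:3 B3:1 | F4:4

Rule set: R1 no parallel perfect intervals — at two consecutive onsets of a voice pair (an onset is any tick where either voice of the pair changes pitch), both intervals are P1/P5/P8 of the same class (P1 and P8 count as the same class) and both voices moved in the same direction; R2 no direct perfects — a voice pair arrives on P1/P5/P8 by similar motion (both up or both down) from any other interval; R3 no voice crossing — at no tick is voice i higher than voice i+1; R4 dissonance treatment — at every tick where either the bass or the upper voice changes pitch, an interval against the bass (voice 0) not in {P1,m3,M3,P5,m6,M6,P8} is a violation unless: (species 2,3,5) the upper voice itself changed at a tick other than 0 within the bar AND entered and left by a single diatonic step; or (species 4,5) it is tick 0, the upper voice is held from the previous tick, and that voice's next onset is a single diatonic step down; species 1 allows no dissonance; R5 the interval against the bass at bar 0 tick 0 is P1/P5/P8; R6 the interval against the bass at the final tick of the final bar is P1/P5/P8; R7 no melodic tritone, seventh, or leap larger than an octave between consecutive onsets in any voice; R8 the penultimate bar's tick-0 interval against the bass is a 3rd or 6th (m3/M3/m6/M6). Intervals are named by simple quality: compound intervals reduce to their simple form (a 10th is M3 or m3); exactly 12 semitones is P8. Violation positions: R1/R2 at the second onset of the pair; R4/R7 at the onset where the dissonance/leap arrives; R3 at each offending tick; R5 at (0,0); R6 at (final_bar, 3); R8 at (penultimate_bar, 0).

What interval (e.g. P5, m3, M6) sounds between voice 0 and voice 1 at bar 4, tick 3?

M6

voice 0=G3 voice 1=E4 -> M6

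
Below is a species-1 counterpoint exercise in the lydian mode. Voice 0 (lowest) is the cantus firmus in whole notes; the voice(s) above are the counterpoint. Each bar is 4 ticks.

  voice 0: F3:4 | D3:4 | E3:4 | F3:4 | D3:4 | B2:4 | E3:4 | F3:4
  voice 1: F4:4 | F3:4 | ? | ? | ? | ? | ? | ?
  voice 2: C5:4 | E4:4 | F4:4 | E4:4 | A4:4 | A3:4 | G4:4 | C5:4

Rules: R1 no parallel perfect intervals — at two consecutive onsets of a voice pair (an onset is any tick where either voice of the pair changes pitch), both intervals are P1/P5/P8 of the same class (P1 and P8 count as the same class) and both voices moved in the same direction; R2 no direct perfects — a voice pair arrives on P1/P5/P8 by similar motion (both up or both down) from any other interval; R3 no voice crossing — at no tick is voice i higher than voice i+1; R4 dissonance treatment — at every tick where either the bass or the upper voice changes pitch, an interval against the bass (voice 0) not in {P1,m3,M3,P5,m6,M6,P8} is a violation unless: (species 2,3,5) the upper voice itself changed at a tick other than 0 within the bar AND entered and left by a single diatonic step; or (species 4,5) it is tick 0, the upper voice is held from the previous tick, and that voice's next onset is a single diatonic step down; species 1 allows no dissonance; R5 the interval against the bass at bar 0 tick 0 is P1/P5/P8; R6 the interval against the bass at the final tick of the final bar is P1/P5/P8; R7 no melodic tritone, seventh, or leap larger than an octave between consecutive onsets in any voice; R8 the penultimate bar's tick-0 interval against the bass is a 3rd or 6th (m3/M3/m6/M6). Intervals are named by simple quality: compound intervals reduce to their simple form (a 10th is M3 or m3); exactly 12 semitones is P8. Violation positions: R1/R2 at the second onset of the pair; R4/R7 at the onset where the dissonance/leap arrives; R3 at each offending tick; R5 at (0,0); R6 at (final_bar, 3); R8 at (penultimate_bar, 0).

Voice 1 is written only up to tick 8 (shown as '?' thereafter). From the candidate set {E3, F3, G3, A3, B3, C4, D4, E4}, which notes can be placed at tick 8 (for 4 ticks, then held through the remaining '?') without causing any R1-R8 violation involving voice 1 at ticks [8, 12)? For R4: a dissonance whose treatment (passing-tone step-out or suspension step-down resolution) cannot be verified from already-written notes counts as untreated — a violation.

{C4, E3, G3}

E3: legal
F3: violates R4
G3: legal
A3: violates R4
B3: violates R2,R7
C4: legal
D4: violates R4
E4: violates R2,R7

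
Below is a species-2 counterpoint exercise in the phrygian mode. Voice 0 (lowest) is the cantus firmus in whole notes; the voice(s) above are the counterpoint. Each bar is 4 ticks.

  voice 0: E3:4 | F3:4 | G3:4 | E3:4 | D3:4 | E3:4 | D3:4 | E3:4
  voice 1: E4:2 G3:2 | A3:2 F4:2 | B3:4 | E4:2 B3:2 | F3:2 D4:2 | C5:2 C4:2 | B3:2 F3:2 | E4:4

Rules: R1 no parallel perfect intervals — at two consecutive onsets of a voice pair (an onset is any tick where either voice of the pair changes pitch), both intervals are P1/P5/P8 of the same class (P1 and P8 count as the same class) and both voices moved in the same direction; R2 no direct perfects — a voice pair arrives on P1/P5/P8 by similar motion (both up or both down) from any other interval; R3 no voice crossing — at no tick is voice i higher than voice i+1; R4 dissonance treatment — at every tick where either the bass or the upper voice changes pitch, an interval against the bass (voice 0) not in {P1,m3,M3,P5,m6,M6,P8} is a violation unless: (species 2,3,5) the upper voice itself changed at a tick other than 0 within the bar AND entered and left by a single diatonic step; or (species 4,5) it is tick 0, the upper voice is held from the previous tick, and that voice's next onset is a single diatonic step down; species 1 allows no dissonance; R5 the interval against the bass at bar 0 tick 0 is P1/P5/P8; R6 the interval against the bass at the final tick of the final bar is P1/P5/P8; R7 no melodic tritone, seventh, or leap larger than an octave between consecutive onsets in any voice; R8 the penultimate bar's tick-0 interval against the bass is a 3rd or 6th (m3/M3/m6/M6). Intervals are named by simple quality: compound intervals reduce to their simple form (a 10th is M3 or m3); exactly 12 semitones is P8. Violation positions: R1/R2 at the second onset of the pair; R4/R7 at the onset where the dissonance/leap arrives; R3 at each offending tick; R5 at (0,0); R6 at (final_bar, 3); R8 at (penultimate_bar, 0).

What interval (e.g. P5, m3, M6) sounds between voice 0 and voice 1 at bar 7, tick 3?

voice 0=E3 voice 1=E4 -> P8

P8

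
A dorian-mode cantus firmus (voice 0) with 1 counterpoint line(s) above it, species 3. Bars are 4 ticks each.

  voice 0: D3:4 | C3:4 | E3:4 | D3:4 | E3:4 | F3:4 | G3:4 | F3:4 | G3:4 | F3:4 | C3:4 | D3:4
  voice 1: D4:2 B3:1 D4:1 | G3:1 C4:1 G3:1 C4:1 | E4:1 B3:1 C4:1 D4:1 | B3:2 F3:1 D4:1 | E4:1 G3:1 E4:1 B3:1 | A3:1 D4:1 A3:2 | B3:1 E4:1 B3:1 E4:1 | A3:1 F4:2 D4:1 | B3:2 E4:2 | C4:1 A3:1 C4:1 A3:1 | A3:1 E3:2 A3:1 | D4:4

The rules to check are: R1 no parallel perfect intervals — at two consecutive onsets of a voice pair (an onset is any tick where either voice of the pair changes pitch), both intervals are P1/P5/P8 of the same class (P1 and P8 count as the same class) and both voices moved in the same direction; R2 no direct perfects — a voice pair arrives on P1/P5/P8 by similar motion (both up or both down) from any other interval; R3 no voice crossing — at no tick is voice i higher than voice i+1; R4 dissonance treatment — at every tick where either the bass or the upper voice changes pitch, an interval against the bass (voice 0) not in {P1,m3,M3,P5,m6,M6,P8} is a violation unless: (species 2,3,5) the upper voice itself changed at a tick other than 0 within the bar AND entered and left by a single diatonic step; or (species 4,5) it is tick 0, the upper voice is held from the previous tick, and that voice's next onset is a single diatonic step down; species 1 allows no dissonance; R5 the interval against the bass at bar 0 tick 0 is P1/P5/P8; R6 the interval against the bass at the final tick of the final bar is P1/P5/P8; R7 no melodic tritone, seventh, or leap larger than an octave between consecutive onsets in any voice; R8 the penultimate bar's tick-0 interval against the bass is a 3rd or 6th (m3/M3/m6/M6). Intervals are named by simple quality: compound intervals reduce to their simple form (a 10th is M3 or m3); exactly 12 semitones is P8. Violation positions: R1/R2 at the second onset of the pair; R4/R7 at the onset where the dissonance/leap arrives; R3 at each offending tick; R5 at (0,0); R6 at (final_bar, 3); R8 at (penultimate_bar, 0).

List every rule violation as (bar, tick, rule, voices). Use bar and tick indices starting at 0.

bar 0: v0=D3 v1=D4 downbeat P8
bar 1: v0=C3 v1=G3 downbeat P5
bar 2: v0=E3 v1=E4 downbeat P8
bar 3: v0=D3 v1=B3 downbeat M6
bar 4: v0=E3 v1=E4 downbeat P8
bar 5: v0=F3 v1=A3 downbeat M3
bar 6: v0=G3 v1=B3 downbeat M3
bar 7: v0=F3 v1=A3 downbeat M3
bar 8: v0=G3 v1=B3 downbeat M3
bar 9: v0=F3 v1=C4 downbeat P5
bar 10: v0=C3 v1=A3 downbeat M6
bar 11: v0=D3 v1=D4 downbeat P8
  -> R2 @ bar 1 tick 0 v(0, 1): D3/D4 P8 -> C3/G3 P5 similar
  -> R1 @ bar 2 tick 0 v(0, 1): C3/C4 P8 -> E3/E4 P8 similar
  -> R4 @ bar 2 tick 3 v(0, 1): E3/D4 m7 untreated
  -> R7 @ bar 3 tick 2 v(1,): B3->F3 leap 6st
  -> R1 @ bar 4 tick 0 v(0, 1): D3/D4 P8 -> E3/E4 P8 similar
  -> R2 @ bar 9 tick 0 v(0, 1): G3/E4 M6 -> F3/C4 P5 similar
  -> R2 @ bar 11 tick 0 v(0, 1): C3/A3 M6 -> D3/D4 P8 similar

(1, 0, R2, (0, 1))
(2, 0, R1, (0, 1))
(2, 3, R4, (0, 1))
(3, 2, R7, (1,))
(4, 0, R1, (0, 1))
(9, 0, R2, (0, 1))
(11, 0, R2, (0, 1))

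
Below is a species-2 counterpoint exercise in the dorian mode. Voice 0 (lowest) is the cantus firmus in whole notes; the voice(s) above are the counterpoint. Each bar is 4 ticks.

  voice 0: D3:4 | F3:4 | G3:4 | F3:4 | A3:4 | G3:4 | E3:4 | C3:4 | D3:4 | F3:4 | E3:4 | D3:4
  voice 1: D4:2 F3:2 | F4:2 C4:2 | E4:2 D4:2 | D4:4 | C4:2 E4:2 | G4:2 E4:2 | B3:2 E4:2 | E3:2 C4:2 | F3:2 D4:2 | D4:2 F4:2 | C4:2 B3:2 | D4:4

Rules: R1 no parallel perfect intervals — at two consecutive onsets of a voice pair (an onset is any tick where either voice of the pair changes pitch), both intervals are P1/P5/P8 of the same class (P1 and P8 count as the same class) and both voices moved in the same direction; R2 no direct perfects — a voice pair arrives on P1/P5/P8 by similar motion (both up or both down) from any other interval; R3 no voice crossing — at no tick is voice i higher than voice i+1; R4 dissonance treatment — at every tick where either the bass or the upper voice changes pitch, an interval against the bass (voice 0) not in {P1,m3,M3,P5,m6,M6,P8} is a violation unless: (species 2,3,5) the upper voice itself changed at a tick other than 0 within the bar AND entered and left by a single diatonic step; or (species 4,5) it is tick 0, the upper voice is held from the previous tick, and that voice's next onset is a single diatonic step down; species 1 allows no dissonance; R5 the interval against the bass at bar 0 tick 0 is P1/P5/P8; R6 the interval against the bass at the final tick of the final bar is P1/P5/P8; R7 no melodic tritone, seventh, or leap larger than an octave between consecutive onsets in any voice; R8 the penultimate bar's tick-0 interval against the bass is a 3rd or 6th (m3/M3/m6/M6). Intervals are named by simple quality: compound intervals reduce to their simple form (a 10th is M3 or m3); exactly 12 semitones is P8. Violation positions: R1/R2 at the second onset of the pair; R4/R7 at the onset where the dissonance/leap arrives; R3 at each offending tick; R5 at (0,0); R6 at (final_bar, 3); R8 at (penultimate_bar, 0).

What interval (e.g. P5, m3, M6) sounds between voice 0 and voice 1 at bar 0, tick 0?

voice 0=D3 voice 1=D4 -> P8

P8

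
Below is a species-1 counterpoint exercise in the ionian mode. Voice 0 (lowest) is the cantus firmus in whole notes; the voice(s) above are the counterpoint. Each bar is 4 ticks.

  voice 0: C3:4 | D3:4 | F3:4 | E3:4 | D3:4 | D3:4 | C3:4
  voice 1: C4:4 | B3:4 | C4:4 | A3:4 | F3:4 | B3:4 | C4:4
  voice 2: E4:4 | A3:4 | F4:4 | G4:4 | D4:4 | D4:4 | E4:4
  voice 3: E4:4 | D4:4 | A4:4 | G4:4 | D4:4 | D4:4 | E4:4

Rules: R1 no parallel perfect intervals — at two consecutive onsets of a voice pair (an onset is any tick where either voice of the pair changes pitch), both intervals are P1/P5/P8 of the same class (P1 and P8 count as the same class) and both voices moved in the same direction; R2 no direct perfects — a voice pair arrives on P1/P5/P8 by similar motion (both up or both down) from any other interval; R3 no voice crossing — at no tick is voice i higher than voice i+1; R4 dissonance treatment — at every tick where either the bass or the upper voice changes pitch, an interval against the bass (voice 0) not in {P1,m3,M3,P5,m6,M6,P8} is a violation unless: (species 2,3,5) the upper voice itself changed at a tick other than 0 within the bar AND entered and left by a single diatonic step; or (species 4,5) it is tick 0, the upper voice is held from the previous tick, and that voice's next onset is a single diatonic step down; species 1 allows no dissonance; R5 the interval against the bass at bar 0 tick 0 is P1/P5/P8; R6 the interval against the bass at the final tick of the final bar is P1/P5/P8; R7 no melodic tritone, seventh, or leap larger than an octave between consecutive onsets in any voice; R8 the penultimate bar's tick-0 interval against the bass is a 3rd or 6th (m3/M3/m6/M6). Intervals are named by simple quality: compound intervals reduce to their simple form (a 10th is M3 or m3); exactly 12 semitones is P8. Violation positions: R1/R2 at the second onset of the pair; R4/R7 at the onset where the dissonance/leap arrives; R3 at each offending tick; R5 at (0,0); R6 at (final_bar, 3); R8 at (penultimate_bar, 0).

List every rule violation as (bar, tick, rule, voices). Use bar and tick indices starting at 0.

(0, 0, R5, (0, 2))
(0, 0, R5, (0, 3))
(1, 0, R3, (1, 2))
(1, 1, R3, (1, 2))
(1, 2, R3, (1, 2))
(1, 3, R3, (1, 2))
(2, 0, R2, (0, 1))
(2, 0, R2, (0, 2))
(3, 0, R4, (0, 1))
(4, 0, R1, (2, 3))
(4, 0, R2, (0, 2))
(4, 0, R2, (0, 3))
(5, 0, R7, (1,))
(5, 0, R8, (0, 2))
(5, 0, R8, (0, 3))
(6, 0, R1, (2, 3))
(6, 3, R6, (0, 2))
(6, 3, R6, (0, 3))

bar 0: v0=C3 v1=C4 v2=E4 v3=E4 downbeat M3
bar 1: v0=D3 v1=B3 v2=A3 v3=D4 downbeat P8
bar 2: v0=F3 v1=C4 v2=F4 v3=A4 downbeat M3
bar 3: v0=E3 v1=A3 v2=G4 v3=G4 downbeat m3
bar 4: v0=D3 v1=F3 v2=D4 v3=D4 downbeat P8
bar 5: v0=D3 v1=B3 v2=D4 v3=D4 downbeat P8
bar 6: v0=C3 v1=C4 v2=E4 v3=E4 downbeat M3
  -> R5 @ bar 0 tick 0 v(0, 2): opens on M3
  -> R5 @ bar 0 tick 0 v(0, 3): opens on M3
  -> R3 @ bar 1 tick 0 v(1, 2): B3 above A3
  -> R3 @ bar 1 tick 1 v(1, 2): B3 above A3
  -> R3 @ bar 1 tick 2 v(1, 2): B3 above A3
  -> R3 @ bar 1 tick 3 v(1, 2): B3 above A3
  -> R2 @ bar 2 tick 0 v(0, 1): D3/B3 M6 -> F3/C4 P5 similar
  -> R2 @ bar 2 tick 0 v(0, 2): D3/A3 P5 -> F3/F4 P8 similar
  -> R4 @ bar 3 tick 0 v(0, 1): E3/A3 P4 untreated
  -> R1 @ bar 4 tick 0 v(2, 3): G4/G4 P1 -> D4/D4 P1 similar
  -> R2 @ bar 4 tick 0 v(0, 2): E3/G4 m3 -> D3/D4 P8 similar
  -> R2 @ bar 4 tick 0 v(0, 3): E3/G4 m3 -> D3/D4 P8 similar
  -> R7 @ bar 5 tick 0 v(1,): F3->B3 leap 6st
  -> R8 @ bar 5 tick 0 v(0, 2): penult P8 not 3rd/6th
  -> R8 @ bar 5 tick 0 v(0, 3): penult P8 not 3rd/6th
  -> R1 @ bar 6 tick 0 v(2, 3): D4/D4 P1 -> E4/E4 P1 similar
  -> R6 @ bar 6 tick 3 v(0, 2): closes on M3
  -> R6 @ bar 6 tick 3 v(0, 3): closes on M3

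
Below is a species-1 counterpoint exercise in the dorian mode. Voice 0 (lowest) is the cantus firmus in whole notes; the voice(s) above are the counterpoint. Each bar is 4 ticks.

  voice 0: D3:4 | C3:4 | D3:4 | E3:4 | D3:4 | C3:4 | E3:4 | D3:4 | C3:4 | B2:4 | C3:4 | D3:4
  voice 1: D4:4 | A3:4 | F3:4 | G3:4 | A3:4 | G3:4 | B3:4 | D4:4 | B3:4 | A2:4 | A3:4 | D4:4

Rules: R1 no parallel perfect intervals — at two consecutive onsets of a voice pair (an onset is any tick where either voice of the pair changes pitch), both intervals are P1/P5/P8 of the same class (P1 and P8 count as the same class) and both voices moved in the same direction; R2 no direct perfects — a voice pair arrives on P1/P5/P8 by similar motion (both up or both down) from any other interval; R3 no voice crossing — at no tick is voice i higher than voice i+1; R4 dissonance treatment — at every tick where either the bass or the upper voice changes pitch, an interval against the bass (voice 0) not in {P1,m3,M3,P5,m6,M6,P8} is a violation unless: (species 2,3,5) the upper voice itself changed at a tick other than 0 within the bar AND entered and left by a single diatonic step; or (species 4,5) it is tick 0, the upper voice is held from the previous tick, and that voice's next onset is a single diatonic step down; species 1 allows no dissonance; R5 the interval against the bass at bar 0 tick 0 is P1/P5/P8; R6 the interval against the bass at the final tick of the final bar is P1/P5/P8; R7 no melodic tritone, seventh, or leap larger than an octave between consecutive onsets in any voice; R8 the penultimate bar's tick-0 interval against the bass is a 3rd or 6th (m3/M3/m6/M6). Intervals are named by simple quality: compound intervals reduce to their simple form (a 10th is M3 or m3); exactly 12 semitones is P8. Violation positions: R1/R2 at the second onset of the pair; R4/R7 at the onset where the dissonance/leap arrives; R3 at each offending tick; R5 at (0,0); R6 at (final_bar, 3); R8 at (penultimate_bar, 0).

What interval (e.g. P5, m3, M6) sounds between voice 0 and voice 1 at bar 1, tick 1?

voice 0=C3 voice 1=A3 -> M6

M6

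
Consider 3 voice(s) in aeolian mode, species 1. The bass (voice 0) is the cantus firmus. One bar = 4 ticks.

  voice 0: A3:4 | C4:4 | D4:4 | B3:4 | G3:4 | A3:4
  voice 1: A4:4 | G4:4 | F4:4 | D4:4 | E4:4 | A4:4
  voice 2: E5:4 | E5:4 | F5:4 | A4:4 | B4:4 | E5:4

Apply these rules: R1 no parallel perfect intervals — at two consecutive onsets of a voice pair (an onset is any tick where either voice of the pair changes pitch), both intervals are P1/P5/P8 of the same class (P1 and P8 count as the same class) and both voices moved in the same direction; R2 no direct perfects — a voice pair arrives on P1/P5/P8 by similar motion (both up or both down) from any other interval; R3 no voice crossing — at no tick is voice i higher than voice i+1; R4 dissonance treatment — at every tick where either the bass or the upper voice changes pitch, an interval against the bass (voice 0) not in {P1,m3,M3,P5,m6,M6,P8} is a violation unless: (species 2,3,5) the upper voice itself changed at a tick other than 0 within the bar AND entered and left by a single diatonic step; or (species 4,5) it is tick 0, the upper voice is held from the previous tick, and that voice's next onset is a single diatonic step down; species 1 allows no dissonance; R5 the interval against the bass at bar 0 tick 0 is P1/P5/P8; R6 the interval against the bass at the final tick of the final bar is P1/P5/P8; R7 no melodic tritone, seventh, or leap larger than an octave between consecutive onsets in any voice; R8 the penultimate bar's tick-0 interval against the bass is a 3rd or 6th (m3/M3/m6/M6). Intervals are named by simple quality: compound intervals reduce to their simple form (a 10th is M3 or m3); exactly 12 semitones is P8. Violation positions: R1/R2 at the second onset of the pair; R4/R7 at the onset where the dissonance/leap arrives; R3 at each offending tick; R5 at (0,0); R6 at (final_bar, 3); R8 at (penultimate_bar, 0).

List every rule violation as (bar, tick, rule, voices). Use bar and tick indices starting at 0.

(3, 0, R2, (1, 2))
(3, 0, R4, (0, 2))
(4, 0, R1, (1, 2))
(5, 0, R1, (1, 2))
(5, 0, R2, (0, 1))
(5, 0, R2, (0, 2))

bar 0: v0=A3 v1=A4 v2=E5 downbeat P5
bar 1: v0=C4 v1=G4 v2=E5 downbeat M3
bar 2: v0=D4 v1=F4 v2=F5 downbeat m3
bar 3: v0=B3 v1=D4 v2=A4 downbeat m7
bar 4: v0=G3 v1=E4 v2=B4 downbeat M3
bar 5: v0=A3 v1=A4 v2=E5 downbeat P5
  -> R2 @ bar 3 tick 0 v(1, 2): F4/F5 P8 -> D4/A4 P5 similar
  -> R4 @ bar 3 tick 0 v(0, 2): B3/A4 m7 untreated
  -> R1 @ bar 4 tick 0 v(1, 2): D4/A4 P5 -> E4/B4 P5 similar
  -> R1 @ bar 5 tick 0 v(1, 2): E4/B4 P5 -> A4/E5 P5 similar
  -> R2 @ bar 5 tick 0 v(0, 1): G3/E4 M6 -> A3/A4 P8 similar
  -> R2 @ bar 5 tick 0 v(0, 2): G3/B4 M3 -> A3/E5 P5 similar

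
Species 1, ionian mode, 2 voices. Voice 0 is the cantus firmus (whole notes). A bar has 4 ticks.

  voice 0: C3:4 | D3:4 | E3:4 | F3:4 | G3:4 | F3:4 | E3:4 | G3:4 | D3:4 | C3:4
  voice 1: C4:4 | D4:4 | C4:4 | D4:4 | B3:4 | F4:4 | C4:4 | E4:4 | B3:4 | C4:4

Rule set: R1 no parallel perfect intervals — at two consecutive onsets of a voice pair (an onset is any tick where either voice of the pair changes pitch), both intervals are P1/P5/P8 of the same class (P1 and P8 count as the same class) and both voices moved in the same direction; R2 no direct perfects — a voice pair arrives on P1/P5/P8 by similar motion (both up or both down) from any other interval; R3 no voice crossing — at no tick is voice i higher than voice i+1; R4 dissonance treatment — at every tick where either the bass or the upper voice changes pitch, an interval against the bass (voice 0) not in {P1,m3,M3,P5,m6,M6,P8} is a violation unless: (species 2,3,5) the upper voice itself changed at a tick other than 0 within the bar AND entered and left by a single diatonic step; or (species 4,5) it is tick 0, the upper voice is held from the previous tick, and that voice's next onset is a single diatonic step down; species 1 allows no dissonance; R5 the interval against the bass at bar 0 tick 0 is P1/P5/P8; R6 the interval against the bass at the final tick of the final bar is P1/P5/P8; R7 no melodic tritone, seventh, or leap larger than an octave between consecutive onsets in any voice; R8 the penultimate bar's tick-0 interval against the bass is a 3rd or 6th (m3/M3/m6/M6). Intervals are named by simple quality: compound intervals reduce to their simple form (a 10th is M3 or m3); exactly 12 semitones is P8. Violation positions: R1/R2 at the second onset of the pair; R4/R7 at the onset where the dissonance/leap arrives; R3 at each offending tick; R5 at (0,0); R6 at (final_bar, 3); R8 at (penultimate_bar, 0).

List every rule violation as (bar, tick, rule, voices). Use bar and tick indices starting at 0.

bar 0: v0=C3 v1=C4 downbeat P8
bar 1: v0=D3 v1=D4 downbeat P8
bar 2: v0=E3 v1=C4 downbeat m6
bar 3: v0=F3 v1=D4 downbeat M6
bar 4: v0=G3 v1=B3 downbeat M3
bar 5: v0=F3 v1=F4 downbeat P8
bar 6: v0=E3 v1=C4 downbeat m6
bar 7: v0=G3 v1=E4 downbeat M6
bar 8: v0=D3 v1=B3 downbeat M6
bar 9: v0=C3 v1=C4 downbeat P8
  -> R1 @ bar 1 tick 0 v(0, 1): C3/C4 P8 -> D3/D4 P8 similar
  -> R7 @ bar 5 tick 0 v(1,): B3->F4 leap 6st

(1, 0, R1, (0, 1))
(5, 0, R7, (1,))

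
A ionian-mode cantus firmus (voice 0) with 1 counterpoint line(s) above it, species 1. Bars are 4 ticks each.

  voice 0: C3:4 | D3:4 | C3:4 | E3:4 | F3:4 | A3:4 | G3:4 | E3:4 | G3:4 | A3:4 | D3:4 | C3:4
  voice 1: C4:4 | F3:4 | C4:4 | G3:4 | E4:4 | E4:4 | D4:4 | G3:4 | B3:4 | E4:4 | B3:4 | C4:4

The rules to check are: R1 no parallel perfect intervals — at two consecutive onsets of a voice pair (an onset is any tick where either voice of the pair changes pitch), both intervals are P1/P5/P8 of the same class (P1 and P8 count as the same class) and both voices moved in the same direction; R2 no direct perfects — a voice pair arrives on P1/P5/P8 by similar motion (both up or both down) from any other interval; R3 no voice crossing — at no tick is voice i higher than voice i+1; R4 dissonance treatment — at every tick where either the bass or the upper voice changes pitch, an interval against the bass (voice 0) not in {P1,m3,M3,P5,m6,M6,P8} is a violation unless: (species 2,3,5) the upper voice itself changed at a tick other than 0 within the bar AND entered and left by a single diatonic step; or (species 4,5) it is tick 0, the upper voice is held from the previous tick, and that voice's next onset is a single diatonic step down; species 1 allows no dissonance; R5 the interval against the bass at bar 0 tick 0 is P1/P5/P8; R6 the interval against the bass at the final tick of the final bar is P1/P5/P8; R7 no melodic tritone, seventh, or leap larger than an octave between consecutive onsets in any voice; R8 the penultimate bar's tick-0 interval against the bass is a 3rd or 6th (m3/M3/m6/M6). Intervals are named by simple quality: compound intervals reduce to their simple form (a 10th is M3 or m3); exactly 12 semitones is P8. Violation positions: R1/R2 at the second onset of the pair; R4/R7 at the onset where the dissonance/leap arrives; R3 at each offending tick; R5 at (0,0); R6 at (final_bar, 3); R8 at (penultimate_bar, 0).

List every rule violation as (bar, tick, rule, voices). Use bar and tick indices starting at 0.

bar 0: v0=C3 v1=C4 downbeat P8
bar 1: v0=D3 v1=F3 downbeat m3
bar 2: v0=C3 v1=C4 downbeat P8
bar 3: v0=E3 v1=G3 downbeat m3
bar 4: v0=F3 v1=E4 downbeat M7
bar 5: v0=A3 v1=E4 downbeat P5
bar 6: v0=G3 v1=D4 downbeat P5
bar 7: v0=E3 v1=G3 downbeat m3
bar 8: v0=G3 v1=B3 downbeat M3
bar 9: v0=A3 v1=E4 downbeat P5
bar 10: v0=D3 v1=B3 downbeat M6
bar 11: v0=C3 v1=C4 downbeat P8
  -> R4 @ bar 4 tick 0 v(0, 1): F3/E4 M7 untreated
  -> R1 @ bar 6 tick 0 v(0, 1): A3/E4 P5 -> G3/D4 P5 similar
  -> R2 @ bar 9 tick 0 v(0, 1): G3/B3 M3 -> A3/E4 P5 similar

(4, 0, R4, (0, 1))
(6, 0, R1, (0, 1))
(9, 0, R2, (0, 1))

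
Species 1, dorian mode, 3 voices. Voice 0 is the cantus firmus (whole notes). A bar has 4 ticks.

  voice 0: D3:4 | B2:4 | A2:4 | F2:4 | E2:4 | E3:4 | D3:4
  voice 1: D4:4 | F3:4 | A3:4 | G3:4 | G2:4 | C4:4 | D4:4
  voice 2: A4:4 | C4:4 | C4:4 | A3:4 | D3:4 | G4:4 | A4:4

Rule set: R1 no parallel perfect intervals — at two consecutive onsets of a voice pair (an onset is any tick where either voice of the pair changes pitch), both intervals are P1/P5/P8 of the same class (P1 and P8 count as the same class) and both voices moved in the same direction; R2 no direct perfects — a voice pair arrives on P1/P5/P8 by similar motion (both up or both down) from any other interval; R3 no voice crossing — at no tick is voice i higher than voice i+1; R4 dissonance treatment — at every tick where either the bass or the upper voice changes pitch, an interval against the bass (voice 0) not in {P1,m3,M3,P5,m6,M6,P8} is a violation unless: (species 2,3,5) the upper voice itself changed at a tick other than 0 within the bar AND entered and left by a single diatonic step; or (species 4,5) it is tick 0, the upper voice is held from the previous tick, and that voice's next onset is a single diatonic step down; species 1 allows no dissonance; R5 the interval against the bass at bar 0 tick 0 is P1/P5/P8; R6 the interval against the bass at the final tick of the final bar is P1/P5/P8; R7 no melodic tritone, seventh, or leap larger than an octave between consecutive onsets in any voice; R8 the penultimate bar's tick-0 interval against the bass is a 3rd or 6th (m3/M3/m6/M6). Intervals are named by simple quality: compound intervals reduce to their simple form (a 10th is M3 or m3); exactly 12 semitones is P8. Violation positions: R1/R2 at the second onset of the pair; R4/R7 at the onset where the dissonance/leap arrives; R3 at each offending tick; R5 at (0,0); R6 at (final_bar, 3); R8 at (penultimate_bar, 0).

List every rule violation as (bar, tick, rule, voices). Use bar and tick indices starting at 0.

bar 0: v0=D3 v1=D4 v2=A4 downbeat P5
bar 1: v0=B2 v1=F3 v2=C4 downbeat m2
bar 2: v0=A2 v1=A3 v2=C4 downbeat m3
bar 3: v0=F2 v1=G3 v2=A3 downbeat M3
bar 4: v0=E2 v1=G2 v2=D3 downbeat m7
bar 5: v0=E3 v1=C4 v2=G4 downbeat m3
bar 6: v0=D3 v1=D4 v2=A4 downbeat P5
  -> R1 @ bar 1 tick 0 v(1, 2): D4/A4 P5 -> F3/C4 P5 similar
  -> R4 @ bar 1 tick 0 v(0, 1): B2/F3 TT untreated
  -> R4 @ bar 1 tick 0 v(0, 2): B2/C4 m2 untreated
  -> R4 @ bar 3 tick 0 v(0, 1): F2/G3 M2 untreated
  -> R2 @ bar 4 tick 0 v(1, 2): G3/A3 M2 -> G2/D3 P5 similar
  -> R4 @ bar 4 tick 0 v(0, 2): E2/D3 m7 untreated
  -> R1 @ bar 5 tick 0 v(1, 2): G2/D3 P5 -> C4/G4 P5 similar
  -> R7 @ bar 5 tick 0 v(1,): G2->C4 leap 17st
  -> R7 @ bar 5 tick 0 v(2,): D3->G4 leap 17st
  -> R1 @ bar 6 tick 0 v(1, 2): C4/G4 P5 -> D4/A4 P5 similar

(1, 0, R1, (1, 2))
(1, 0, R4, (0, 1))
(1, 0, R4, (0, 2))
(3, 0, R4, (0, 1))
(4, 0, R2, (1, 2))
(4, 0, R4, (0, 2))
(5, 0, R1, (1, 2))
(5, 0, R7, (1,))
(5, 0, R7, (2,))
(6, 0, R1, (1, 2))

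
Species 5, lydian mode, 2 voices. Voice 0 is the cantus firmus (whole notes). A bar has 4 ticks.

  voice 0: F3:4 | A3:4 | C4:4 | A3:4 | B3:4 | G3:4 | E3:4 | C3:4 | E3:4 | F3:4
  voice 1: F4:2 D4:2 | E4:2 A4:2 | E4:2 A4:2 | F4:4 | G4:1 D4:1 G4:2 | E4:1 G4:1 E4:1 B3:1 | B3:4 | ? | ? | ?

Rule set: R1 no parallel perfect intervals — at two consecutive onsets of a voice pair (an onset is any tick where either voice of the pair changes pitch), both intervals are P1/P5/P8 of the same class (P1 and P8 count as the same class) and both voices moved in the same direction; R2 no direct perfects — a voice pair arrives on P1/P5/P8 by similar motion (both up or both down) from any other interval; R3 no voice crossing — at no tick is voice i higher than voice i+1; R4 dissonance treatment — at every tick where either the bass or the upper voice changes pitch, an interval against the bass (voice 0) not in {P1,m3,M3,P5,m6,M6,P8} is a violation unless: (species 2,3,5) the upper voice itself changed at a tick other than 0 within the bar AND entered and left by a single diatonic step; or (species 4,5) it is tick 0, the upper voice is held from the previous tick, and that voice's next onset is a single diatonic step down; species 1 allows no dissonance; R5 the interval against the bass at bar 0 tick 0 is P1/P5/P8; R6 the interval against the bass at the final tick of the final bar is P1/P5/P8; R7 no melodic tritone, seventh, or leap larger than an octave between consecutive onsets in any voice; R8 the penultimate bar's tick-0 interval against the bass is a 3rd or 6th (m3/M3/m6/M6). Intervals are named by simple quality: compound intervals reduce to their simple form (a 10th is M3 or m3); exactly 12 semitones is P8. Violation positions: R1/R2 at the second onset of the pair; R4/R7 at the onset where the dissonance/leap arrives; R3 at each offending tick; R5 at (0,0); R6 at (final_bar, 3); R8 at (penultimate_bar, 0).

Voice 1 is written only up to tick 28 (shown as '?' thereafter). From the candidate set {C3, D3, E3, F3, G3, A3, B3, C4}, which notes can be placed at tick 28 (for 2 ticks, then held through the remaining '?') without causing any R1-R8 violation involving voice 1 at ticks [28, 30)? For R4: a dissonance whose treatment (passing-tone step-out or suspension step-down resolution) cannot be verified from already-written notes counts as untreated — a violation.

{A3, C4, E3}

C3: violates R2,R7
D3: violates R4
E3: legal
F3: violates R4,R7
G3: violates R1
A3: legal
B3: violates R4
C4: legal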